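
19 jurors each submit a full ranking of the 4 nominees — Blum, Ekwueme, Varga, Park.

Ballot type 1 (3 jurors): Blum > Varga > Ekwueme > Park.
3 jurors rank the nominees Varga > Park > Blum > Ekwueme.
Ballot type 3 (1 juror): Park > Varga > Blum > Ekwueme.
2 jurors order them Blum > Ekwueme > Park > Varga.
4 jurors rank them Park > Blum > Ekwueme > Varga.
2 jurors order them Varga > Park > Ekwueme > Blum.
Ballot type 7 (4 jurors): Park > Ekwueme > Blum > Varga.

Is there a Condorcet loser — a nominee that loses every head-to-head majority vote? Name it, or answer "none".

Varga

Pairwise majorities:
Blum vs Ekwueme: Blum is ranked higher on 3+3+1+2+4 = 13 ballots, Ekwueme on 6. Blum wins 13–6.
Blum–Varga: Blum 13–6.
Blum–Park: Park 14–5.
Ekwueme vs Varga: Ekwueme, 10–9.
Ekwueme vs Park: Park wins 14–5.
Varga vs Park: 3+3+2 = 8 for Varga, 11 for Park — Park by 11–8.
Only Varga has no wins; Varga is the Condorcet loser.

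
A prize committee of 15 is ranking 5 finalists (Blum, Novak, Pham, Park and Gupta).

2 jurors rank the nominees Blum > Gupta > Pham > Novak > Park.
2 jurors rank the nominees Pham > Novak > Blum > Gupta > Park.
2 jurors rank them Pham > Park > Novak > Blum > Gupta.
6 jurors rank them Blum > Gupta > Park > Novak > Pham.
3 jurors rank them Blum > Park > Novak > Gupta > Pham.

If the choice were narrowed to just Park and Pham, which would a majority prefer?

Park

Ballots ranking Park above Pham: 6 + 3 = 9.
Ballots ranking Pham above Park: 15 − 9 = 6.
Park wins the head-to-head 9–6.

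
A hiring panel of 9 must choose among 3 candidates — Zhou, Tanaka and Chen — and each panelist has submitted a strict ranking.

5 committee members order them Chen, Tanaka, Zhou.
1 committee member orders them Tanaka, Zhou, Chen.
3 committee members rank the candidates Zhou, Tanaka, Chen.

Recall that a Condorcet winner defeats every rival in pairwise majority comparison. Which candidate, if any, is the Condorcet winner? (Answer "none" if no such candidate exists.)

Head-to-head results (9 committee members):
Zhou vs Tanaka: Tanaka, 6–3.
Zhou vs Chen: Chen wins 5–4.
Tanaka vs Chen: Chen wins 5–4.
Chen wins every pairwise contest, so Chen is the Condorcet winner.

Chen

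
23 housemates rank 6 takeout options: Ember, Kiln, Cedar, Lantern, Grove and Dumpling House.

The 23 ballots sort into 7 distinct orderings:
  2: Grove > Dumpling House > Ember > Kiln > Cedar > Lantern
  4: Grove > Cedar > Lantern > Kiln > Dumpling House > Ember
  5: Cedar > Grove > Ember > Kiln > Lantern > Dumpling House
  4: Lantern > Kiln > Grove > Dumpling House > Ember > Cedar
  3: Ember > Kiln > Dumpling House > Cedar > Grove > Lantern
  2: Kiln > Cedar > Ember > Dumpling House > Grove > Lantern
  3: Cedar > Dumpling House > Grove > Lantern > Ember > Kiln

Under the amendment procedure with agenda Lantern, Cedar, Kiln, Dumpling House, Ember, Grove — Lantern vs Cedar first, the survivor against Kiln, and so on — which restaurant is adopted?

Round 1: Lantern vs Cedar — 4–19, Cedar advances.
Round 2: Cedar vs Kiln — 12–11, Cedar advances.
Round 3: Cedar vs Dumpling House — 14–9, Cedar advances.
Round 4: Cedar vs Ember — 14–9, Cedar advances.
Round 5: Cedar vs Grove — 13–10, Cedar advances.
Cedar survives the agenda.

Cedar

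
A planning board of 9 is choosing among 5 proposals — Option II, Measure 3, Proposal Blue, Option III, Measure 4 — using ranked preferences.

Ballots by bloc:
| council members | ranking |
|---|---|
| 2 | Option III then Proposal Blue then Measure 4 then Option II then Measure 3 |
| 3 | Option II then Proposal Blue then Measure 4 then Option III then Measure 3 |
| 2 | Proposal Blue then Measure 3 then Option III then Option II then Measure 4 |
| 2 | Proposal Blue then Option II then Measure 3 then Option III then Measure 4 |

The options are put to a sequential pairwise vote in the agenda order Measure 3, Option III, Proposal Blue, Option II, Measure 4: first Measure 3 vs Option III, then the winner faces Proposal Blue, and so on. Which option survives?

Round 1: Measure 3 vs Option III — 4–5, Option III advances.
Round 2: Option III vs Proposal Blue — 2–7, Proposal Blue advances.
Round 3: Proposal Blue vs Option II — 6–3, Proposal Blue advances.
Round 4: Proposal Blue vs Measure 4 — 9–0, Proposal Blue advances.
Proposal Blue survives the agenda.

Proposal Blue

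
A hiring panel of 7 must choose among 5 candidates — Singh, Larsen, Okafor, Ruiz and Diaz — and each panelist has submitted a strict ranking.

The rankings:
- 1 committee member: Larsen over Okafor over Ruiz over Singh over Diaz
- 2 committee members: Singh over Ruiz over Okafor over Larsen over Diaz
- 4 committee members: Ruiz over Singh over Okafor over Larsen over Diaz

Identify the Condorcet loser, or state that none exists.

Pairwise majorities:
Singh vs Larsen: Singh wins 6–1.
Singh vs Okafor: Singh, 6–1.
Singh vs Ruiz: Ruiz, 5–2.
Singh vs Diaz: 1+2+4 = 7 for Singh, 0 for Diaz — Singh by 7–0.
Larsen vs Okafor: 1 to 6, Okafor.
Larsen vs Ruiz: 1 for Larsen, 6 for Ruiz — Ruiz by 6–1.
Larsen vs Diaz: 7 to 0, Larsen.
Okafor vs Ruiz: 1 for Okafor, 6 for Ruiz — Ruiz by 6–1.
Okafor vs Diaz: Okafor is ranked higher on 1+2+4 = 7 ballots, Diaz on 0. Okafor wins 7–0.
Ruiz vs Diaz: 1+2+4 = 7 for Ruiz, 0 for Diaz — Ruiz by 7–0.
Diaz is beaten in every head-to-head and is the Condorcet loser.

Diaz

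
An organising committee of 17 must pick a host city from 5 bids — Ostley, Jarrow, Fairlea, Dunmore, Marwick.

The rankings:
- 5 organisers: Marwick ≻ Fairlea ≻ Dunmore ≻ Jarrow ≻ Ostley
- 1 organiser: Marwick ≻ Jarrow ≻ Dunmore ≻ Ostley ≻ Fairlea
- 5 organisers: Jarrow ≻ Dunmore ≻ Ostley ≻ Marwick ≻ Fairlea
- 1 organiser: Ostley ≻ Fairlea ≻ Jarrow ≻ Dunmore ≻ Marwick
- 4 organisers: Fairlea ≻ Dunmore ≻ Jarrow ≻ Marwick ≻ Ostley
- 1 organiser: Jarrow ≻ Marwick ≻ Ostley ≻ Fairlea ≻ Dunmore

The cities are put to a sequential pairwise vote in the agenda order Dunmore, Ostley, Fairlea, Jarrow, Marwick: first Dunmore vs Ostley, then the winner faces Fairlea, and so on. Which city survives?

Marwick

Round 1: Dunmore vs Ostley — 15–2, Dunmore advances.
Round 2: Dunmore vs Fairlea — 6–11, Fairlea advances.
Round 3: Fairlea vs Jarrow — 10–7, Fairlea advances.
Round 4: Fairlea vs Marwick — 5–12, Marwick advances.
Marwick survives the agenda.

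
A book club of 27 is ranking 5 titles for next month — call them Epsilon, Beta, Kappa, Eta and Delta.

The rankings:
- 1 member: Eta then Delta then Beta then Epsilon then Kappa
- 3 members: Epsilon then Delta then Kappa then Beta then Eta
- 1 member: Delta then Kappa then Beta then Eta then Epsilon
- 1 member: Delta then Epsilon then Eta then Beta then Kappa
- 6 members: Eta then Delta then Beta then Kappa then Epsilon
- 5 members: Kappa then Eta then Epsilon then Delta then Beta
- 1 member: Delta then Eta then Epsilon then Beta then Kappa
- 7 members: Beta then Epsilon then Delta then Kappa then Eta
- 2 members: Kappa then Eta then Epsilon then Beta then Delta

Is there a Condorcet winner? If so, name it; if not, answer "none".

Head-to-head results (27 members):
Epsilon vs Beta: Beta wins 15–12.
Epsilon vs Kappa: Kappa wins 14–13.
Epsilon vs Eta: Eta, 16–11.
Epsilon vs Delta: Epsilon, 17–10.
Beta vs Kappa: Beta, 16–11.
Beta vs Eta: Eta wins 16–11.
Beta–Delta: Delta 18–9.
Kappa–Eta: Kappa 18–9.
Kappa–Delta: Delta 20–7.
Eta–Delta: Eta 14–13.
Every book loses at least once (Epsilon loses to Beta; Beta loses to Eta; Kappa loses to Beta; Eta loses to Kappa; Delta loses to Epsilon). The majority relation contains the cycle Epsilon → Delta → Beta → Epsilon, so there is no Condorcet winner.

none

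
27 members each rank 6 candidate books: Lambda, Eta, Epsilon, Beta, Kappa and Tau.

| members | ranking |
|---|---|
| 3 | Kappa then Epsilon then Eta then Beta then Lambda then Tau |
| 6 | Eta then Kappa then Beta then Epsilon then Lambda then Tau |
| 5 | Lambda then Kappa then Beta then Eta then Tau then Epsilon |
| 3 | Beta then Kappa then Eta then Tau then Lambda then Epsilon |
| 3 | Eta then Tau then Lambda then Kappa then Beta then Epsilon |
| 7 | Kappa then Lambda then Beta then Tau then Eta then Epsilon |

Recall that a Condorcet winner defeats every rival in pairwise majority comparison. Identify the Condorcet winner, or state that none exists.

Kappa

Head-to-head results (27 members):
Lambda vs Eta: Lambda is ranked higher on 5+7 = 12 ballots, Eta on 15. Eta wins 15–12.
Lambda vs Epsilon: Lambda wins 18–9.
Lambda vs Beta: 5+3+7 = 15 for Lambda, 12 for Beta — Lambda by 15–12.
Lambda vs Kappa: Kappa, 19–8.
Lambda–Tau: Lambda 21–6.
Eta vs Epsilon: Eta wins 24–3.
Eta vs Beta: Eta is ranked higher on 3+6+3 = 12 ballots, Beta on 15. Beta wins 15–12.
Eta vs Kappa: Kappa wins 18–9.
Eta vs Tau: Eta wins 20–7.
Epsilon vs Beta: 3 for Epsilon, 24 for Beta — Beta by 24–3.
Epsilon vs Kappa: Epsilon is ranked higher on 0 ballots, Kappa on 27. Kappa wins 27–0.
Epsilon–Tau: Tau 18–9.
Beta vs Kappa: 3 for Beta, 24 for Kappa — Kappa by 24–3.
Beta vs Tau: Beta is ranked higher on 3+6+5+3+7 = 24 ballots, Tau on 3. Beta wins 24–3.
Kappa vs Tau: 3+6+5+3+7 = 24 for Kappa, 3 for Tau — Kappa by 24–3.
Kappa beats each of Lambda, Eta, Epsilon, Beta, Tau — Kappa is the Condorcet winner.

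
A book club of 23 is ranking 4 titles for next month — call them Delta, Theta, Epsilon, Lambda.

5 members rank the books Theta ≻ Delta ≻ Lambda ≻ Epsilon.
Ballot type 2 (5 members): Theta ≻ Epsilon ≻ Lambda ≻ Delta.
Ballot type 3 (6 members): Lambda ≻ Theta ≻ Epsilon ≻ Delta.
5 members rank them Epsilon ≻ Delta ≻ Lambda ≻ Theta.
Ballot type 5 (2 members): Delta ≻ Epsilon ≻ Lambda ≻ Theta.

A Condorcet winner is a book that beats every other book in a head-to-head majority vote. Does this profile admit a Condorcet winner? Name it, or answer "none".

none

Check each pair by majority over 23 ballots:
Delta vs Theta: Theta, 16–7.
Delta vs Epsilon: Epsilon wins 16–7.
Delta vs Lambda: Delta wins 12–11.
Theta vs Epsilon: Theta, 16–7.
Theta vs Lambda: Lambda wins 13–10.
Epsilon vs Lambda: Epsilon, 12–11.
No book is unbeaten: Delta loses to Theta; Theta loses to Lambda; Epsilon loses to Theta; Lambda loses to Delta. In particular Delta beats Lambda beats Theta beats Delta is a majority cycle — no Condorcet winner exists.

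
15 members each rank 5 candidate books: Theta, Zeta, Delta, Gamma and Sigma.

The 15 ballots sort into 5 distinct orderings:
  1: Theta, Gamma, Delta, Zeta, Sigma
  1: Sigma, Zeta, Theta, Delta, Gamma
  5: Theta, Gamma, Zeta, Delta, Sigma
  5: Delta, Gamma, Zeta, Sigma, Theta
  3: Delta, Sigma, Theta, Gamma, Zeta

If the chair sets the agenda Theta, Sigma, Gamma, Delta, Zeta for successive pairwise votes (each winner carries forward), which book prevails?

Round 1: Theta vs Sigma — 6–9, Sigma advances.
Round 2: Sigma vs Gamma — 4–11, Gamma advances.
Round 3: Gamma vs Delta — 6–9, Delta advances.
Round 4: Delta vs Zeta — 9–6, Delta advances.
The agenda winner is Delta.

Delta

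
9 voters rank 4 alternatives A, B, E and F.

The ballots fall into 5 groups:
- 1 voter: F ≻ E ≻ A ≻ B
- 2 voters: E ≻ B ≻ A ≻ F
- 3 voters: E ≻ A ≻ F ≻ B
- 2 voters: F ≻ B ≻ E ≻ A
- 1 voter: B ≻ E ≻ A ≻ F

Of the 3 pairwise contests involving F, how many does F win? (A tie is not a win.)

1

F against each rival (9 voters):
F vs A: F preferred on 1+2 = 3 ballots; A wins 6–3.
F vs B: 1+3+2 = 6 for F, 3 for B — F by 6–3.
F vs E: 1+2 = 3 for F, 6 for E — E by 6–3.
F beats B; loses to A, E — 1 pairwise win.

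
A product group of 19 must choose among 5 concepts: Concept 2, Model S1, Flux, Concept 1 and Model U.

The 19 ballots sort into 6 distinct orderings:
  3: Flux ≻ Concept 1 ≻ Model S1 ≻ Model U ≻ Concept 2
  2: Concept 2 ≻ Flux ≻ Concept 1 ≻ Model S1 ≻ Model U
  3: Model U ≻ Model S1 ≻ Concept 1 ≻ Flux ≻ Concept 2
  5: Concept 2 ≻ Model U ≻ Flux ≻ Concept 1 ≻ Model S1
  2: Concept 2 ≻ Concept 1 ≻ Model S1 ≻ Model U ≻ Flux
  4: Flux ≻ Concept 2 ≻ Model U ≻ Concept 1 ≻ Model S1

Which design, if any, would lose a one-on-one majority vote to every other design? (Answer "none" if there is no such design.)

Model S1

Head-to-head results (19 engineers):
Concept 2 vs Model S1: Concept 2 preferred on 2+5+2+4 = 13 ballots; Concept 2 wins 13–6.
Concept 2 vs Flux: Concept 2 preferred on 2+5+2 = 9 ballots; Flux wins 10–9.
Concept 2 vs Concept 1: Concept 2, 13–6.
Concept 2 vs Model U: 2+5+2+4 = 13 for Concept 2, 6 for Model U — Concept 2 by 13–6.
Model S1 vs Flux: Flux wins 14–5.
Model S1 vs Concept 1: Concept 1 wins 16–3.
Model S1 vs Model U: Model U wins 12–7.
Flux vs Concept 1: Flux, 14–5.
Flux vs Model U: Model U wins 10–9.
Concept 1 vs Model U: Model U, 12–7.
Model S1 loses to every other design — it is the Condorcet loser.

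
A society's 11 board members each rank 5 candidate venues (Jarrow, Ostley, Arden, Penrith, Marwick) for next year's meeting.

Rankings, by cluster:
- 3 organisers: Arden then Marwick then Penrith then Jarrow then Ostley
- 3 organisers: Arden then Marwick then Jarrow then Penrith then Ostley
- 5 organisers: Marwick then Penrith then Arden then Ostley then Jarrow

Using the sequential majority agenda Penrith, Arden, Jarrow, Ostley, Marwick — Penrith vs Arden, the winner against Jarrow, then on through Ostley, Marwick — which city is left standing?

Arden

Round 1: Penrith vs Arden — 5–6, Arden advances.
Round 2: Arden vs Jarrow — 11–0, Arden advances.
Round 3: Arden vs Ostley — 11–0, Arden advances.
Round 4: Arden vs Marwick — 6–5, Arden advances.
Arden survives the agenda.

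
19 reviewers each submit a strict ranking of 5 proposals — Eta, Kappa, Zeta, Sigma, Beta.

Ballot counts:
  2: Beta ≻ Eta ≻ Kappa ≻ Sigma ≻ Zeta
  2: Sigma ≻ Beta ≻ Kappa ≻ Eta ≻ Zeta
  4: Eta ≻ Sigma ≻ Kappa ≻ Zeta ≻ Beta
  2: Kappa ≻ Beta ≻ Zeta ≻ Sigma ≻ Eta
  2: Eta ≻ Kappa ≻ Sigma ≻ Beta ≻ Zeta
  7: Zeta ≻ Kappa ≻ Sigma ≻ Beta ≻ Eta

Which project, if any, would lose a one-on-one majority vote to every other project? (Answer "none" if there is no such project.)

Head-to-head results (19 reviewers):
Eta vs Kappa: 2+4+2 = 8 for Eta, 11 for Kappa — Kappa by 11–8.
Eta vs Zeta: Eta wins 10–9.
Eta vs Sigma: Sigma, 11–8.
Eta vs Beta: Beta, 13–6.
Kappa vs Zeta: Kappa wins 12–7.
Kappa vs Sigma: 2+2+2+7 = 13 for Kappa, 6 for Sigma — Kappa by 13–6.
Kappa vs Beta: 15 to 4, Kappa.
Zeta vs Sigma: 9 to 10, Sigma.
Zeta vs Beta: Zeta wins 11–8.
Sigma vs Beta: 2+4+2+7 = 15 for Sigma, 4 for Beta — Sigma by 15–4.
Each project has at least one pairwise win (Eta beats Zeta; Kappa beats Eta; Zeta beats Beta; Sigma beats Eta; Beta beats Eta) — no Condorcet loser.

none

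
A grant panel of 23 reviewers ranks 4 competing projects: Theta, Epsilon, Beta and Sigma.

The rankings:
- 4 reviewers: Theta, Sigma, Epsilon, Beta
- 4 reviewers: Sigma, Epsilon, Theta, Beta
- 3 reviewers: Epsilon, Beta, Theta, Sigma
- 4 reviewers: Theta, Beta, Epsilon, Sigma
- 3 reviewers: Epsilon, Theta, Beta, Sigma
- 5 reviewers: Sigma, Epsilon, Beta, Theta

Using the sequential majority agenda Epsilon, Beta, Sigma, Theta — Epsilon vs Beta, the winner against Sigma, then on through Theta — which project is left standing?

Round 1: Epsilon vs Beta — 19–4, Epsilon advances.
Round 2: Epsilon vs Sigma — 10–13, Sigma advances.
Round 3: Sigma vs Theta — 9–14, Theta advances.
Theta survives the agenda.

Theta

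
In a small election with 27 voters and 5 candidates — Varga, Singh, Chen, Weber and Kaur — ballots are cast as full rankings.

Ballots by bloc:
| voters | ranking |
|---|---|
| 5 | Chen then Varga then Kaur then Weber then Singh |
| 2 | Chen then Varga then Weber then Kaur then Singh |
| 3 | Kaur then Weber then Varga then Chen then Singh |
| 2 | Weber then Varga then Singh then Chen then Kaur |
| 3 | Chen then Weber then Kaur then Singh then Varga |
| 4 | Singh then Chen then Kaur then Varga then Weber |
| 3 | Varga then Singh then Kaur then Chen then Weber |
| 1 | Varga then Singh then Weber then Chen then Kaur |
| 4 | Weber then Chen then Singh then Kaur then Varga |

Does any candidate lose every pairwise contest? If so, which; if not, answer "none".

Pairwise majorities:
Varga vs Singh: 5+2+3+2+3+1 = 16 for Varga, 11 for Singh — Varga by 16–11.
Varga vs Chen: 9 to 18, Chen.
Varga vs Weber: Varga is ranked higher on 5+2+4+3+1 = 15 ballots, Weber on 12. Varga wins 15–12.
Varga vs Kaur: Varga preferred on 5+2+2+3+1 = 13 ballots; Kaur wins 14–13.
Singh vs Chen: Chen wins 17–10.
Singh vs Weber: 8 to 19, Weber.
Singh vs Kaur: 14 to 13, Singh.
Chen vs Weber: 17 to 10, Chen.
Chen–Kaur: Chen 21–6.
Weber vs Kaur: Kaur wins 15–12.
Each candidate has at least one pairwise win (Varga beats Singh; Singh beats Kaur; Chen beats Varga; Weber beats Singh; Kaur beats Varga) — no Condorcet loser.

none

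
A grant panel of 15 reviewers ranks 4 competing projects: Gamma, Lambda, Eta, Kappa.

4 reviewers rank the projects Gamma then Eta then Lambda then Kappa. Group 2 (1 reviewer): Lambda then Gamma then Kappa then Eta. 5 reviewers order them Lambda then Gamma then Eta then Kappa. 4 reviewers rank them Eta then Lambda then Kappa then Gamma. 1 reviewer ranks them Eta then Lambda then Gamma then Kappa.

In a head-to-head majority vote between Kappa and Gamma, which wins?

Ballots ranking Kappa above Gamma: 4.
Ballots ranking Gamma above Kappa: 15 − 4 = 11.
Gamma wins the head-to-head 11–4.

Gamma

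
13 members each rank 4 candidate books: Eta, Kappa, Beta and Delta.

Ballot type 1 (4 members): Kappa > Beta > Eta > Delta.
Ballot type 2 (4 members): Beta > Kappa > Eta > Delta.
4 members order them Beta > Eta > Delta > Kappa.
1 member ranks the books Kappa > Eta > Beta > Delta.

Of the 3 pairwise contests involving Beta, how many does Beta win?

3

Beta against each rival (13 members):
Beta vs Eta: Beta preferred on 4+4+4 = 12 ballots; Beta wins 12–1.
Beta vs Kappa: 8 to 5, Beta.
Beta vs Delta: Beta preferred on 4+4+4+1 = 13 ballots; Beta wins 13–0.
Beta beats Eta, Kappa, Delta — 3 pairwise wins.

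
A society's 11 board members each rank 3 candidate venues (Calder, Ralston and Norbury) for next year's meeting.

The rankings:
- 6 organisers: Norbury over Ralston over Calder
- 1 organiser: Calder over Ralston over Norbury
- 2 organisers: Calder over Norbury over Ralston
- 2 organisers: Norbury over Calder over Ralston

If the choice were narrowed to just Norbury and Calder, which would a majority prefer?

Ballots ranking Norbury above Calder: 6 + 2 = 8.
Ballots ranking Calder above Norbury: 11 − 8 = 3.
Norbury wins the head-to-head 8–3.

Norbury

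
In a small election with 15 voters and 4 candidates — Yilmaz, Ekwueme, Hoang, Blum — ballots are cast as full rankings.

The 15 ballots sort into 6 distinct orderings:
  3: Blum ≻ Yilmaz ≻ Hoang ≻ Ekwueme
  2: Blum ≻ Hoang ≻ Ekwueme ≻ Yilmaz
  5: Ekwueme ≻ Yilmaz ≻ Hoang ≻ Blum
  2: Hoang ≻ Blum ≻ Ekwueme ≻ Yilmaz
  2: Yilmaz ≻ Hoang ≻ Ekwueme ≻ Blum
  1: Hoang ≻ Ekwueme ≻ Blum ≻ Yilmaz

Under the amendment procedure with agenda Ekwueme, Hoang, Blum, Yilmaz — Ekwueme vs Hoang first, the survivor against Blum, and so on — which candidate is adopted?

Round 1: Ekwueme vs Hoang — 5–10, Hoang advances.
Round 2: Hoang vs Blum — 10–5, Hoang advances.
Round 3: Hoang vs Yilmaz — 5–10, Yilmaz advances.
Yilmaz survives the agenda.

Yilmaz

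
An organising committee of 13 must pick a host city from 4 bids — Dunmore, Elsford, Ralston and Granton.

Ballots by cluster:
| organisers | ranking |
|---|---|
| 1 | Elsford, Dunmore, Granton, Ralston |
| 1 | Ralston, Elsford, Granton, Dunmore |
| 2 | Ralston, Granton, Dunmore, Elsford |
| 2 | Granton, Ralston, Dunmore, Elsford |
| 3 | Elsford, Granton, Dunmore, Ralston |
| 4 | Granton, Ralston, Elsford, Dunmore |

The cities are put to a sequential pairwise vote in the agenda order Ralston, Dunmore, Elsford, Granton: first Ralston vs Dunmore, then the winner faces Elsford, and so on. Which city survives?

Granton

Round 1: Ralston vs Dunmore — 9–4, Ralston advances.
Round 2: Ralston vs Elsford — 9–4, Ralston advances.
Round 3: Ralston vs Granton — 3–10, Granton advances.
The agenda winner is Granton.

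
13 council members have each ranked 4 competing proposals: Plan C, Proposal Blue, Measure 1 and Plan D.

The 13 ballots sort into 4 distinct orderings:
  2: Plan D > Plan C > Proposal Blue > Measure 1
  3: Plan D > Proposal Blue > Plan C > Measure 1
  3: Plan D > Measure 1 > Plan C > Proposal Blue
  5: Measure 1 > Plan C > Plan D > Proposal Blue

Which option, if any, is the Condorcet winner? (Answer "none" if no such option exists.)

Plan D

Head-to-head results (13 council members):
Plan C vs Proposal Blue: Plan C, 10–3.
Plan C vs Measure 1: Measure 1, 8–5.
Plan C vs Plan D: Plan D wins 8–5.
Proposal Blue vs Measure 1: Measure 1 wins 8–5.
Proposal Blue vs Plan D: Plan D, 13–0.
Measure 1 vs Plan D: Plan D, 8–5.
Plan D wins every pairwise contest, so Plan D is the Condorcet winner.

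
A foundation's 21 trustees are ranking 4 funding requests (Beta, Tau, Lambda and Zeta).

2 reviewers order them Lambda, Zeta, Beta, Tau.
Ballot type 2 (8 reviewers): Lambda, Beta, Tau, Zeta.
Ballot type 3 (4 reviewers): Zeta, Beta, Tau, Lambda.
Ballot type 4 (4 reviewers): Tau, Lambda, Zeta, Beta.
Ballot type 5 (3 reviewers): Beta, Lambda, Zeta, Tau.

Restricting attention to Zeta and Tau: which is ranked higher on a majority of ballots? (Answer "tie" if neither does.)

Ballots ranking Zeta above Tau: 2 + 4 + 3 = 9.
Ballots ranking Tau above Zeta: 21 − 9 = 12.
Tau wins the head-to-head 12–9.

Tau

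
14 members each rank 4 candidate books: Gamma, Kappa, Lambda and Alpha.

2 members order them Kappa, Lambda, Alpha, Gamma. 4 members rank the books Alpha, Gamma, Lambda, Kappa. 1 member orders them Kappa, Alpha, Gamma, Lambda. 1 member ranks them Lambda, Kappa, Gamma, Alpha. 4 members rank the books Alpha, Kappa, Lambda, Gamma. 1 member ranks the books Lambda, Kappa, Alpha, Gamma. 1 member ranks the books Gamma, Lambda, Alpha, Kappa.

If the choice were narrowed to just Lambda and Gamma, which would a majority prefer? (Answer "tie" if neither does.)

Lambda

Ballots ranking Lambda above Gamma: 2 + 1 + 4 + 1 = 8.
Ballots ranking Gamma above Lambda: 14 − 8 = 6.
Lambda wins the head-to-head 8–6.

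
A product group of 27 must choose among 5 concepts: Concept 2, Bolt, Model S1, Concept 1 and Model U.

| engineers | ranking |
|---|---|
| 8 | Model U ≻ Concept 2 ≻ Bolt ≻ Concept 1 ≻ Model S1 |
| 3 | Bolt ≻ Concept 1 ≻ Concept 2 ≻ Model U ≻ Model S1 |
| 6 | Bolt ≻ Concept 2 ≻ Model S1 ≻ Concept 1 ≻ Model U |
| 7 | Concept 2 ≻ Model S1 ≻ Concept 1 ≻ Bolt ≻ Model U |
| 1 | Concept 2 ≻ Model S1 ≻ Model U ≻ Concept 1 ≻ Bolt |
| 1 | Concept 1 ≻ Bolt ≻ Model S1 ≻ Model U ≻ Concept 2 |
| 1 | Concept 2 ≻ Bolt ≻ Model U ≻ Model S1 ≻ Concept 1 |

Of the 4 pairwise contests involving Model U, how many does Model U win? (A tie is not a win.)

0

Model U against each rival (27 engineers):
Model U vs Concept 2: Concept 2 wins 18–9.
Model U vs Bolt: 8+1 = 9 for Model U, 18 for Bolt — Bolt by 18–9.
Model U vs Model S1: Model S1, 15–12.
Model U vs Concept 1: 8+1+1 = 10 for Model U, 17 for Concept 1 — Concept 1 by 17–10.
Model U beats no one; loses to Concept 2, Bolt, Model S1, Concept 1 — 0 pairwise wins.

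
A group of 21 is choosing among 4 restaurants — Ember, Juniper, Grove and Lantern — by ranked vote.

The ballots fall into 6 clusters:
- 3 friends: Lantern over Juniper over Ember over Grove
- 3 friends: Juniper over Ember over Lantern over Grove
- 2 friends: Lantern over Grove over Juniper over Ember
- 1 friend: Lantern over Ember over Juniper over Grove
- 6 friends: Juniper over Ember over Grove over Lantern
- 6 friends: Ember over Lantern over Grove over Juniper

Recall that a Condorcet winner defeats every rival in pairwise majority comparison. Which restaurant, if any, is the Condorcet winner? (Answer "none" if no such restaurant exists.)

none

Pairwise majorities:
Ember vs Juniper: Ember preferred on 1+6 = 7 ballots; Juniper wins 14–7.
Ember vs Grove: 19 to 2, Ember.
Ember vs Lantern: Ember is ranked higher on 3+6+6 = 15 ballots, Lantern on 6. Ember wins 15–6.
Juniper vs Grove: 13 to 8, Juniper.
Juniper vs Lantern: Juniper preferred on 3+6 = 9 ballots; Lantern wins 12–9.
Grove vs Lantern: Lantern, 15–6.
Every restaurant loses at least once (Ember loses to Juniper; Juniper loses to Lantern; Grove loses to Ember; Lantern loses to Ember). The majority relation contains the cycle Ember > Lantern > Juniper > Ember, so there is no Condorcet winner.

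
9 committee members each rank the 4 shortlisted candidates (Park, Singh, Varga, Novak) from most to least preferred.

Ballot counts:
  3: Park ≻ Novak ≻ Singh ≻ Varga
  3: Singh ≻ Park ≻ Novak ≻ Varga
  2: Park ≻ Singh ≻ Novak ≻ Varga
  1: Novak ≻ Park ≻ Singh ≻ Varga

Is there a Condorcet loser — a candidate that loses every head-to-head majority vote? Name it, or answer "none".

Head-to-head results (9 committee members):
Park vs Singh: Park wins 6–3.
Park vs Varga: Park, 9–0.
Park vs Novak: 8 to 1, Park.
Singh–Varga: Singh 9–0.
Singh vs Novak: Singh, 5–4.
Varga vs Novak: Varga is ranked higher on 0 ballots, Novak on 9. Novak wins 9–0.
Varga is beaten in every head-to-head and is the Condorcet loser.

Varga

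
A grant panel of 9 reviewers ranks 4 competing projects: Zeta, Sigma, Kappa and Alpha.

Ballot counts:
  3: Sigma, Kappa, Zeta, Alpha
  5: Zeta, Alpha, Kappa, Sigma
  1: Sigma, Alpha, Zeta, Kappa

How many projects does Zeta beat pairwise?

3

Zeta against each rival (9 reviewers):
Zeta vs Sigma: 5 for Zeta, 4 for Sigma — Zeta by 5–4.
Zeta vs Kappa: Zeta, 6–3.
Zeta vs Alpha: 8 to 1, Zeta.
Zeta beats Sigma, Kappa, Alpha — 3 pairwise wins.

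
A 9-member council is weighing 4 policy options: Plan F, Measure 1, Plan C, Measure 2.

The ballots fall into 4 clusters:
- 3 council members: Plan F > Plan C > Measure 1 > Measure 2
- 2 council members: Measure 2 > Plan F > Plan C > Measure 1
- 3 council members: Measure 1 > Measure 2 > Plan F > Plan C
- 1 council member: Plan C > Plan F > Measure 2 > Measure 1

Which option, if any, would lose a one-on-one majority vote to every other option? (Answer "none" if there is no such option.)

Head-to-head results (9 council members):
Plan F vs Measure 1: Plan F preferred on 3+2+1 = 6 ballots; Plan F wins 6–3.
Plan F vs Plan C: Plan F, 8–1.
Plan F vs Measure 2: 3+1 = 4 for Plan F, 5 for Measure 2 — Measure 2 by 5–4.
Measure 1 vs Plan C: Plan C, 6–3.
Measure 1 vs Measure 2: 3+3 = 6 for Measure 1, 3 for Measure 2 — Measure 1 by 6–3.
Plan C vs Measure 2: Plan C is ranked higher on 3+1 = 4 ballots, Measure 2 on 5. Measure 2 wins 5–4.
No option is winless: Plan F beats Measure 1; Measure 1 beats Measure 2; Plan C beats Measure 1; Measure 2 beats Plan F. There is no Condorcet loser.

none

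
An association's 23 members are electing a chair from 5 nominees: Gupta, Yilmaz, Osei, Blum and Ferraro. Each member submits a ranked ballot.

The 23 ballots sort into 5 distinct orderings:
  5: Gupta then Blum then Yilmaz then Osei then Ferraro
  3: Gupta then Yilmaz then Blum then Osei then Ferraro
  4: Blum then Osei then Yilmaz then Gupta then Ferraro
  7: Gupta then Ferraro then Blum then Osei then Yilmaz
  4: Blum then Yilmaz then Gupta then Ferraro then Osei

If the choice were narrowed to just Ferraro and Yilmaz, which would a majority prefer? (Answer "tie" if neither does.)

Yilmaz

Ballots ranking Ferraro above Yilmaz: 7.
Ballots ranking Yilmaz above Ferraro: 23 − 7 = 16.
Yilmaz wins the head-to-head 16–7.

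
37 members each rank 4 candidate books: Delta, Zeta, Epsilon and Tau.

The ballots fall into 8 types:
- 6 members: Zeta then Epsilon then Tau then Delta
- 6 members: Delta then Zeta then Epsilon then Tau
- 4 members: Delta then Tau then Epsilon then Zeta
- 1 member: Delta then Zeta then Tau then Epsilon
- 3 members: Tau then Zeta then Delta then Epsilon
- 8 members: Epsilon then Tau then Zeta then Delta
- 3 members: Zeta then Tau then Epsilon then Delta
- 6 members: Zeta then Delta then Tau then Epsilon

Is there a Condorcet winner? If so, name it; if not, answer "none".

Zeta

Pairwise majorities:
Delta vs Zeta: 6+4+1 = 11 for Delta, 26 for Zeta — Zeta by 26–11.
Delta vs Epsilon: Delta is ranked higher on 6+4+1+3+6 = 20 ballots, Epsilon on 17. Delta wins 20–17.
Delta vs Tau: Delta preferred on 6+4+1+6 = 17 ballots; Tau wins 20–17.
Zeta vs Epsilon: Zeta is ranked higher on 6+6+1+3+3+6 = 25 ballots, Epsilon on 12. Zeta wins 25–12.
Zeta vs Tau: 6+6+1+3+6 = 22 for Zeta, 15 for Tau — Zeta by 22–15.
Epsilon vs Tau: Epsilon is ranked higher on 6+6+8 = 20 ballots, Tau on 17. Epsilon wins 20–17.
Zeta defeats every rival head-to-head and is the Condorcet winner.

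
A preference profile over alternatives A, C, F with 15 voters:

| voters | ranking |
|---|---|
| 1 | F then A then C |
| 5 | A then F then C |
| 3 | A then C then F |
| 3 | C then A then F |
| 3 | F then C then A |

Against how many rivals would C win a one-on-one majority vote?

C against each rival (15 voters):
C vs A: 3+3 = 6 for C, 9 for A — A by 9–6.
C vs F: C is ranked higher on 3+3 = 6 ballots, F on 9. F wins 9–6.
C beats no one; loses to A, F — 0 pairwise wins.

0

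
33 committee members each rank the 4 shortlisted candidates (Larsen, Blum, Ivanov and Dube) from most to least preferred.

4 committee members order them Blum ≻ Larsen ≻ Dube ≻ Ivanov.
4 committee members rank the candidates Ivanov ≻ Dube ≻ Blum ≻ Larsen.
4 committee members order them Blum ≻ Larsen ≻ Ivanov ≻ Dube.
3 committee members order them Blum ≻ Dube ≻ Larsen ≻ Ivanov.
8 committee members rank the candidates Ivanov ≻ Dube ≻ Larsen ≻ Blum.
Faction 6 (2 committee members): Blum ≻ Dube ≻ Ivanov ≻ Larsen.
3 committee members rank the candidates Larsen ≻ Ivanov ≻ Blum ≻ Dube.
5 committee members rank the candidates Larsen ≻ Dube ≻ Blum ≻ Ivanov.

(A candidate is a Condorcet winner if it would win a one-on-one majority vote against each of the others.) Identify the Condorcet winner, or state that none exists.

Pairwise majorities:
Larsen–Blum: Blum 17–16.
Larsen vs Ivanov: Larsen, 19–14.
Larsen vs Dube: 4+4+3+5 = 16 for Larsen, 17 for Dube — Dube by 17–16.
Blum vs Ivanov: Blum preferred on 4+4+3+2+5 = 18 ballots; Blum wins 18–15.
Blum–Dube: Dube 17–16.
Ivanov vs Dube: 4+4+8+3 = 19 for Ivanov, 14 for Dube — Ivanov by 19–14.
Each candidate drops at least one matchup (Larsen loses to Blum; Blum loses to Dube; Ivanov loses to Larsen; Dube loses to Ivanov); the cycle Larsen beats Ivanov beats Dube beats Larsen rules out a Condorcet winner.

none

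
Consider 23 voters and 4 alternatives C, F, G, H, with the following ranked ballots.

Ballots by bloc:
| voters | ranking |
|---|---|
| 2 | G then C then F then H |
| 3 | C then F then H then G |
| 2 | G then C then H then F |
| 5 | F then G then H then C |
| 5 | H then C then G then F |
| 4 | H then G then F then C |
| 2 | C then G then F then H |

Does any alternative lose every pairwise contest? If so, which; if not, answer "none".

Head-to-head results (23 voters):
C vs F: C, 14–9.
C vs G: G wins 13–10.
C vs H: C preferred on 2+3+2+2 = 9 ballots; H wins 14–9.
F vs G: F is ranked higher on 3+5 = 8 ballots, G on 15. G wins 15–8.
F vs H: F preferred on 2+3+5+2 = 12 ballots; F wins 12–11.
G vs H: G is ranked higher on 2+2+5+2 = 11 ballots, H on 12. H wins 12–11.
Each alternative has at least one pairwise win (C beats F; F beats H; G beats C; H beats C) — no Condorcet loser.

none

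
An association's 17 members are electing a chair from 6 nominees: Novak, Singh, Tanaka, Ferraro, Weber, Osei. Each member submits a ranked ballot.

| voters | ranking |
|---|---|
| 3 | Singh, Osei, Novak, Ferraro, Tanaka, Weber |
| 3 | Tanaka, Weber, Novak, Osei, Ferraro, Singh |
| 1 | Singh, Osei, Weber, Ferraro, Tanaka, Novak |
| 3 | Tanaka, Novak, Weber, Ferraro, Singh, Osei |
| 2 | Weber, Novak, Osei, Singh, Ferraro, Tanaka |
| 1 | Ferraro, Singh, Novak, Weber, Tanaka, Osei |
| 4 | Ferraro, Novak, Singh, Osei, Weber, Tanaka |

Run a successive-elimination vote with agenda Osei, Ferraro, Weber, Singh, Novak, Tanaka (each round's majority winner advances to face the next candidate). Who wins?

Round 1: Osei vs Ferraro — 9–8, Osei advances.
Round 2: Osei vs Weber — 8–9, Weber advances.
Round 3: Weber vs Singh — 8–9, Singh advances.
Round 4: Singh vs Novak — 5–12, Novak advances.
Round 5: Novak vs Tanaka — 10–7, Novak advances.
The agenda winner is Novak.

Novak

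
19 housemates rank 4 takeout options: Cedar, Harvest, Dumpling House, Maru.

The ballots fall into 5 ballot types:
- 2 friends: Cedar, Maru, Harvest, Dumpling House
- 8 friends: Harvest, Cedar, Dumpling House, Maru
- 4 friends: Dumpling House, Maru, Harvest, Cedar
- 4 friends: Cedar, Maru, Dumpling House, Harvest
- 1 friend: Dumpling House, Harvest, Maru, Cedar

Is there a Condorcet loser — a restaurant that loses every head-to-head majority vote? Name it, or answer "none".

none

Pairwise majorities:
Cedar vs Harvest: 6 to 13, Harvest.
Cedar vs Dumpling House: Cedar, 14–5.
Cedar vs Maru: 2+8+4 = 14 for Cedar, 5 for Maru — Cedar by 14–5.
Harvest vs Dumpling House: Harvest, 10–9.
Harvest vs Maru: Harvest is ranked higher on 8+1 = 9 ballots, Maru on 10. Maru wins 10–9.
Dumpling House vs Maru: Dumpling House, 13–6.
Each restaurant has at least one pairwise win (Cedar beats Dumpling House; Harvest beats Cedar; Dumpling House beats Maru; Maru beats Harvest) — no Condorcet loser.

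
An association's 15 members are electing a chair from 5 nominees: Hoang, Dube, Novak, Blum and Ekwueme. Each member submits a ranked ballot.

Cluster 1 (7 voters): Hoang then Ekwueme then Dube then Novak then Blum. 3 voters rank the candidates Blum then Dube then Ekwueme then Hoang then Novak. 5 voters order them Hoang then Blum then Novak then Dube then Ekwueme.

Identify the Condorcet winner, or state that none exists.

Check each pair by majority over 15 ballots:
Hoang vs Dube: Hoang preferred on 7+5 = 12 ballots; Hoang wins 12–3.
Hoang vs Novak: Hoang preferred on 7+3+5 = 15 ballots; Hoang wins 15–0.
Hoang vs Blum: 7+5 = 12 for Hoang, 3 for Blum — Hoang by 12–3.
Hoang vs Ekwueme: 12 to 3, Hoang.
Dube vs Novak: Dube is ranked higher on 7+3 = 10 ballots, Novak on 5. Dube wins 10–5.
Dube vs Blum: Dube preferred on 7 ballots; Blum wins 8–7.
Dube vs Ekwueme: 8 to 7, Dube.
Novak vs Blum: 7 for Novak, 8 for Blum — Blum by 8–7.
Novak vs Ekwueme: 5 to 10, Ekwueme.
Blum vs Ekwueme: Blum preferred on 3+5 = 8 ballots; Blum wins 8–7.
Hoang beats each of Dube, Novak, Blum, Ekwueme — Hoang is the Condorcet winner.

Hoang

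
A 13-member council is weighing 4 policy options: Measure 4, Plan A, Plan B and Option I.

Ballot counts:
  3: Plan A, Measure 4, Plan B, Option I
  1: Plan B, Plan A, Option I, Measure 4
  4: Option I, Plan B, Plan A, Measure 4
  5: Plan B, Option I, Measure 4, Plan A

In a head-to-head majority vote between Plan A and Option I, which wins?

Ballots ranking Plan A above Option I: 3 + 1 = 4.
Ballots ranking Option I above Plan A: 13 − 4 = 9.
Option I wins the head-to-head 9–4.

Option I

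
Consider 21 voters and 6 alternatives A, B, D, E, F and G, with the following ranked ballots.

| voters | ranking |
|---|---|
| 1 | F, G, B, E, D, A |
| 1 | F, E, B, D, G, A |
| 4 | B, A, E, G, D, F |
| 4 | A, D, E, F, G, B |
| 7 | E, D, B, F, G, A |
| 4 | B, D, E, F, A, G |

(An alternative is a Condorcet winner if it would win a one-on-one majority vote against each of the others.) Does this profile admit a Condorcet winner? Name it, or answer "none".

E

Pairwise majorities:
A vs B: A is ranked higher on 4 ballots, B on 17. B wins 17–4.
A vs D: A preferred on 4+4 = 8 ballots; D wins 13–8.
A vs E: 8 to 13, E.
A vs F: 4+4 = 8 for A, 13 for F — F by 13–8.
A vs G: 4+4+4 = 12 for A, 9 for G — A by 12–9.
B vs D: 1+1+4+4 = 10 for B, 11 for D — D by 11–10.
B vs E: B preferred on 1+4+4 = 9 ballots; E wins 12–9.
B vs F: B is ranked higher on 4+7+4 = 15 ballots, F on 6. B wins 15–6.
B vs G: 16 to 5, B.
D vs E: D preferred on 4+4 = 8 ballots; E wins 13–8.
D vs F: D is ranked higher on 4+4+7+4 = 19 ballots, F on 2. D wins 19–2.
D vs G: 1+4+7+4 = 16 for D, 5 for G — D by 16–5.
E vs F: 4+4+7+4 = 19 for E, 2 for F — E by 19–2.
E vs G: 20 to 1, E.
F vs G: 17 to 4, F.
E defeats every rival head-to-head and is the Condorcet winner.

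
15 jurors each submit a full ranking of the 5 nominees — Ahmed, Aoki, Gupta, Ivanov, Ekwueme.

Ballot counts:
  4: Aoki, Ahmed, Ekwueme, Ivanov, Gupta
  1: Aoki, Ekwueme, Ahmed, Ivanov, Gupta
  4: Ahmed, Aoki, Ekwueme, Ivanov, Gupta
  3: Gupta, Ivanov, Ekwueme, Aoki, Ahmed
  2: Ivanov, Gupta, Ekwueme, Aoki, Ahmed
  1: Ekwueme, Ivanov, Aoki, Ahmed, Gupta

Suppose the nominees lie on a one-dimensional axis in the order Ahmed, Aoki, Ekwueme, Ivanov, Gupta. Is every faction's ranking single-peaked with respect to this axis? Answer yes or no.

Axis positions: Ahmed=1, Aoki=2, Ekwueme=3, Ivanov=4, Gupta=5.
Faction 1 (peak Aoki at position 2): ranking walks positions 2-1-3-4-5, expanding outward from the peak — single-peaked.
Faction 2 (peak Aoki at position 2): ranking walks positions 2-3-1-4-5, expanding outward from the peak — single-peaked.
Faction 3 (peak Ahmed at position 1): ranking walks positions 1-2-3-4-5, expanding outward from the peak — single-peaked.
Faction 4 (peak Gupta at position 5): ranking walks positions 5-4-3-2-1, expanding outward from the peak — single-peaked.
Faction 5 (peak Ivanov at position 4): ranking walks positions 4-5-3-2-1, expanding outward from the peak — single-peaked.
Faction 6 (peak Ekwueme at position 3): ranking walks positions 3-4-2-1-5, expanding outward from the peak — single-peaked.
Every ranking is single-peaked on this axis.

yes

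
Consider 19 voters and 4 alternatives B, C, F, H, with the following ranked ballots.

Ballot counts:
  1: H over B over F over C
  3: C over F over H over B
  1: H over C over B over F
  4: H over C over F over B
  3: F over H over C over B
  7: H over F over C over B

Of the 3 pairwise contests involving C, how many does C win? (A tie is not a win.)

1

C against each rival (19 voters):
C vs B: C is ranked higher on 3+1+4+3+7 = 18 ballots, B on 1. C wins 18–1.
C vs F: F, 11–8.
C vs H: H, 16–3.
C beats B; loses to F, H — 1 pairwise win.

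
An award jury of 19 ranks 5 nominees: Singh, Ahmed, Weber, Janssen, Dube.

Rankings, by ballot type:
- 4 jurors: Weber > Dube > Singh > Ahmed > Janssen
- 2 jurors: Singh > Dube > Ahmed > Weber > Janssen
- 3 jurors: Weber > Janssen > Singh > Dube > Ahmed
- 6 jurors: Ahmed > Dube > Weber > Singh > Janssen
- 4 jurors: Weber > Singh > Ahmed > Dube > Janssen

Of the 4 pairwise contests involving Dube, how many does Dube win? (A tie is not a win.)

2

Dube against each rival (19 jurors):
Dube vs Singh: Dube, 10–9.
Dube–Ahmed: Ahmed 10–9.
Dube–Weber: Weber 11–8.
Dube vs Janssen: 16 to 3, Dube.
Dube beats Singh, Janssen; loses to Ahmed, Weber — 2 pairwise wins.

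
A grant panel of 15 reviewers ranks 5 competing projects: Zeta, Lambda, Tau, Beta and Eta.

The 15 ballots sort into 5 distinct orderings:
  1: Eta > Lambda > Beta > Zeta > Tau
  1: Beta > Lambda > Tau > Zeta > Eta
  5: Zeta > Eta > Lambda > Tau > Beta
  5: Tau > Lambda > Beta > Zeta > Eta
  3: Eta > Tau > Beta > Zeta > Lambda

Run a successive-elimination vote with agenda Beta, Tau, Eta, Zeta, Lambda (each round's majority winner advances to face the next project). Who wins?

Round 1: Beta vs Tau — 2–13, Tau advances.
Round 2: Tau vs Eta — 6–9, Eta advances.
Round 3: Eta vs Zeta — 4–11, Zeta advances.
Round 4: Zeta vs Lambda — 8–7, Zeta advances.
The agenda winner is Zeta.

Zeta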